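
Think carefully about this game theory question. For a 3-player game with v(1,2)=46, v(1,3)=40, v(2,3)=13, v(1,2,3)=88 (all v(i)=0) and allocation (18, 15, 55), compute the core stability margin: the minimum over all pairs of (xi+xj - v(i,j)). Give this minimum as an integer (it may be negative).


Step 1: Slack for coalition (1,2): x1+x2 - v12 = 33 - 46 = -13
Step 2: Slack for coalition (1,3): x1+x3 - v13 = 73 - 40 = 33
Step 3: Slack for coalition (2,3): x2+x3 - v23 = 70 - 13 = 57
Step 4: Minimum slack = min(-13, 33, 57) = -13, attained by (1,2); coalition (1,2) can block (slack < 0), so the allocation is not in the core

-13


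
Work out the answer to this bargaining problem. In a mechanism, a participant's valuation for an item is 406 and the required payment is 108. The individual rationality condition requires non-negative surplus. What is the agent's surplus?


Step 1: Surplus = value - payment = 406 - 108 = 298
Step 2: IR is satisfied (surplus >= 0)

298


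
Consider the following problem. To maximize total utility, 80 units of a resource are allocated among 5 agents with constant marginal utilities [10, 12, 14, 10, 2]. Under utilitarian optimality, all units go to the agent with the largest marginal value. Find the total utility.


Step 1: The marginal utilities are [10, 12, 14, 10, 2]
Step 2: The highest marginal utility is 14
Step 3: All 80 units go to that agent
Step 4: Total utility = 14 * 80 = 1120

1120


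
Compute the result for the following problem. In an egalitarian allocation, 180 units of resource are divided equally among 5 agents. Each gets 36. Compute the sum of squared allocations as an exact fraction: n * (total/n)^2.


Step 1: Each agent's share = 180/5 = 36
Step 2: Square of each share = (36)^2 = 1296
Step 3: Sum of squares = 5 * 1296 = 6480

6480


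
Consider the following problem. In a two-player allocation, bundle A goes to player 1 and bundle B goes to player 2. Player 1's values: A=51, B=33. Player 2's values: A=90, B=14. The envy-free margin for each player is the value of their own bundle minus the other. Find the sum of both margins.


Step 1: Player 1's margin = v1(A) - v1(B) = 51 - 33 = 18
Step 2: Player 2's margin = v2(B) - v2(A) = 14 - 90 = -76
Step 3: Total margin = 18 + -76 = -58

-58


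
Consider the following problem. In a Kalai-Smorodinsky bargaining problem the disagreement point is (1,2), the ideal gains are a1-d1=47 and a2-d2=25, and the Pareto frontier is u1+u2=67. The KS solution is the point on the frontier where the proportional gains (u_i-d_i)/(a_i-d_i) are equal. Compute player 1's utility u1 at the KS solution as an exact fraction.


Step 1: At the KS point, (u1-d1)/r1 = (u2-d2)/r2 = t and u1+u2 = 67
Step 2: u1 = d1 + r1*t and u2 = d2 + r2*t, so (d1 + r1*t) + (d2 + r2*t) = 67
Step 3: t = (67 - 1 - 2)/(47 + 25) = 64/72 = 8/9
Step 4: u1 = d1 + r1*t = 1 + 47 * 8/9 = 385/9
Step 5: (Check: u2 = d2 + r2*t = 218/9; u1+u2 = 385/9 + 218/9 = 67, on the frontier.)

385/9


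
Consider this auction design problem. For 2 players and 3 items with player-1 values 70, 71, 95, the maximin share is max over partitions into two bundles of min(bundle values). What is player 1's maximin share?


Step 1: Item values = 70, 71, 95
Step 2: Enumerate all 2-bundle partitions and take the smaller bundle:
  Partition 1: {70} vs {71,95} -> bundles 70, 166; min = 70
  Partition 2: {71} vs {70,95} -> bundles 71, 165; min = 71
  Partition 3: {95} vs {70,71} -> bundles 95, 141; min = 95
Step 3: MMS = max(70, 71, 95) = 95

95


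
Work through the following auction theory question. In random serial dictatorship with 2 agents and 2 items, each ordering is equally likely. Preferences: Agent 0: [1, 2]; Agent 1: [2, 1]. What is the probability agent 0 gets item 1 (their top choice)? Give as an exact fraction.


Step 1: Agent 0 wants item 1
Step 2: There are 2 possible orderings of agents
Step 3: In 2 orderings, agent 0 gets item 1
Step 4: Probability = 2/2 = 1

1


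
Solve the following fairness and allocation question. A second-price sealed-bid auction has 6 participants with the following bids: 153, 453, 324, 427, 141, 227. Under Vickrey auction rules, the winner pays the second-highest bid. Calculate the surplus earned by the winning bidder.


Step 1: Sort bids in descending order: 453, 427, 324, 227, 153, 141
Step 2: The winning bid is the highest: 453
Step 3: The payment equals the second-highest bid: 427
Step 4: Surplus = winner's bid - payment = 453 - 427 = 26

26


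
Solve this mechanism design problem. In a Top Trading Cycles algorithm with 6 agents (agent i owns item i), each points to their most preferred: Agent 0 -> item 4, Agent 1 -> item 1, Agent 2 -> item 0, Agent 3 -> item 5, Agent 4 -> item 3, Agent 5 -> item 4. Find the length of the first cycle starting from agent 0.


Step 1: Trace the pointer graph from agent 0: 0 -> 4 -> 3 -> 5 -> 4
Step 2: A cycle is detected when we revisit agent 4
Step 3: The cycle is: 4 -> 3 -> 5 -> 4
Step 4: Cycle length = 3

3


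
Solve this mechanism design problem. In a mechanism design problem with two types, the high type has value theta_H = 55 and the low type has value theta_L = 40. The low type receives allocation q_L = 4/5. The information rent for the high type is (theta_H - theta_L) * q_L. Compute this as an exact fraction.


Step 1: theta_H - theta_L = 55 - 40 = 15
Step 2: Information rent = (theta_H - theta_L) * q_L
Step 3: = 15 * 4/5
Step 4: = 12

12


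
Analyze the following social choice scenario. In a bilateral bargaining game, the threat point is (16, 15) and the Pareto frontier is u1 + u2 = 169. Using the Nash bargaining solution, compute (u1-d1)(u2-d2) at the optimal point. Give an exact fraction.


Step 1: The Nash solution splits surplus symmetrically above the disagreement point
Step 2: u1 = (total + d1 - d2)/2 = (169 + 16 - 15)/2 = 85
Step 3: u2 = (total - d1 + d2)/2 = (169 - 16 + 15)/2 = 84
Step 4: Nash product = (85 - 16) * (84 - 15)
Step 5: = 69 * 69 = 4761

4761


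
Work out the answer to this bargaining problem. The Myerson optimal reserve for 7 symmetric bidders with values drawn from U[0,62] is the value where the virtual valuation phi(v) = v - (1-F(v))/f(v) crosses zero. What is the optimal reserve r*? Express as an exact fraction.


Step 1: For U[0,62], F(v) = v/62 and f(v) = 1/62
Step 2: phi(v) = v - (1 - v/62)/(1/62) = v - (62 - v) = 2v - 62
Step 3: Set phi(r*) = 0: 2r* - 62 = 0
Step 4: r* = 62/2 = 31 (the number of bidders n = 7 does not enter)

31


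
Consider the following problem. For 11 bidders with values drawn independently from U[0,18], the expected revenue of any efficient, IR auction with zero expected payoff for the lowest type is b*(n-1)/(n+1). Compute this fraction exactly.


Step 1: By Revenue Equivalence, expected revenue = b*(n-1)/(n+1)
Step 2: Substituting n = 11, b = 18
Step 3: Revenue = 18*(11-1)/(11+1) = 18*10/12
Step 4: Revenue = 180/12 = 15

15


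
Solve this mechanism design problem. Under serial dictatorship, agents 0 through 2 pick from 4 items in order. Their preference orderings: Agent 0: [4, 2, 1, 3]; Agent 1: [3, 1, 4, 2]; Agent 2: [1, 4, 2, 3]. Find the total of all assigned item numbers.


Step 1: Agent 0 picks item 4
Step 2: Agent 1 picks item 3
Step 3: Agent 2 picks item 1
Step 4: Sum = 4 + 3 + 1 = 8

8


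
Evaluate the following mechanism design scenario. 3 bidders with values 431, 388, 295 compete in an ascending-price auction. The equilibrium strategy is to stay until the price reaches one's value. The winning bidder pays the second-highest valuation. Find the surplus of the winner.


Step 1: Identify the highest value: 431
Step 2: Identify the second-highest value: 388
Step 3: The final price = second-highest value = 388
Step 4: Surplus = 431 - 388 = 43

43


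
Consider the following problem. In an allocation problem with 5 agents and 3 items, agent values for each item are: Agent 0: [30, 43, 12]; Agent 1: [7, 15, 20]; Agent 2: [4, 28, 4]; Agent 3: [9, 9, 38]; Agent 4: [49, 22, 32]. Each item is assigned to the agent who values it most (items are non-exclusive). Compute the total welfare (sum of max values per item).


Step 1: For each item, find the maximum value among all agents.
Step 2: Item 0 -> Agent 4 (value 49)
Step 3: Item 1 -> Agent 0 (value 43)
Step 4: Item 2 -> Agent 3 (value 38)
Step 5: Total welfare = 49 + 43 + 38 = 130

130


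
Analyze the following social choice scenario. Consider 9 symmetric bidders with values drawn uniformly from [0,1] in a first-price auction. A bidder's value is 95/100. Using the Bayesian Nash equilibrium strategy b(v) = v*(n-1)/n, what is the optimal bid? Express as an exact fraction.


Step 1: The symmetric BNE bidding function is b(v) = v * (n-1) / n
Step 2: Substitute v = 19/20 and n = 9
Step 3: b = 19/20 * 8/9
Step 4: b = 38/45

38/45


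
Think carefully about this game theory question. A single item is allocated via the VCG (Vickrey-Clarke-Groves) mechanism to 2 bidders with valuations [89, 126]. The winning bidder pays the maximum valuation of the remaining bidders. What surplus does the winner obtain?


Step 1: The winner is the agent with the highest value: agent 1 with value 126
Step 2: Values of other agents: [89]
Step 3: VCG payment = max of others' values = 89
Step 4: Surplus = 126 - 89 = 37

37


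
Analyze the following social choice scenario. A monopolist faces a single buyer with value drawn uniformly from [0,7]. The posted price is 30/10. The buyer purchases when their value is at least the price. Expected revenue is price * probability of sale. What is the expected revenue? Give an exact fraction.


Step 1: Posted price r = 3, value support [0,7]
Step 2: P(v >= r) = (7 - 3)/7 = 4/7
Step 3: Expected revenue = r * P(v >= r) = 3 * 4/7
Step 4: Revenue = 12/7

12/7


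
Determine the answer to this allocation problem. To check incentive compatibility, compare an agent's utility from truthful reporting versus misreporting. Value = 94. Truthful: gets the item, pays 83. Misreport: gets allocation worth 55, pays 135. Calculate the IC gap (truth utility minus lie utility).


Step 1: U(truth) = value - payment = 94 - 83 = 11
Step 2: U(lie) = allocation - payment = 55 - 135 = -80
Step 3: IC gap = 11 - (-80) = 91

91


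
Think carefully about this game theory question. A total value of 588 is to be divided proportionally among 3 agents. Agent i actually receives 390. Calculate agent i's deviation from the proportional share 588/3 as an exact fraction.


Step 1: Proportional share = 588/3 = 196
Step 2: Agent's actual allocation = 390
Step 3: Excess = 390 - 196 = 194

194


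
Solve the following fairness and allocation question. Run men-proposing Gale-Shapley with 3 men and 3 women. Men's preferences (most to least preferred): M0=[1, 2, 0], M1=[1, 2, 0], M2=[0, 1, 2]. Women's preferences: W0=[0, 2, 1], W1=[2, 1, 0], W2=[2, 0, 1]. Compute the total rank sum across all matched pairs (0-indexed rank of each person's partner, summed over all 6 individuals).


Step 1: Run Gale-Shapley (men propose, women hold best offer):
  M0 proposes to W1; she accepts
  M1 proposes to W1; she switches from M0
  M2 proposes to W0; she accepts
  M0 proposes to W2; she accepts
Step 2: Final matching: W0-M2, W1-M1, W2-M0
Step 3: 0-indexed ranks (man's rank of his match, then woman's): 0 + 1 + 0 + 1 + 1 + 1
Step 4: Total rank sum = 4

4


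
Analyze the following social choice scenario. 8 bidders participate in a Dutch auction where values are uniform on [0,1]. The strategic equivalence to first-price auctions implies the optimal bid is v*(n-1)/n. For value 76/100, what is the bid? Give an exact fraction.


Step 1: Dutch auctions are strategically equivalent to first-price auctions
Step 2: The equilibrium bid is b(v) = v*(n-1)/n
Step 3: b = 19/25 * 7/8
Step 4: b = 133/200

133/200


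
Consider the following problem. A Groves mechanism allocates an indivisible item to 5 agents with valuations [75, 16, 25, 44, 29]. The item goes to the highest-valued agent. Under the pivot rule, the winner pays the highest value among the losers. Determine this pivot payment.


Step 1: The efficient winner is agent 0 with value 75
Step 2: Other agents' values: [16, 25, 44, 29]
Step 3: Pivot payment = max(others) = 44
Step 4: The winner pays 44

44


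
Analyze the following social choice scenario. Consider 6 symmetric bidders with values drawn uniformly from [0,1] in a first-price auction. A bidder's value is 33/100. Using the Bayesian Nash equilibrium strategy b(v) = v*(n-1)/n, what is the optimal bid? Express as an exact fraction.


Step 1: The symmetric BNE bidding function is b(v) = v * (n-1) / n
Step 2: Substitute v = 33/100 and n = 6
Step 3: b = 33/100 * 5/6
Step 4: b = 11/40

11/40


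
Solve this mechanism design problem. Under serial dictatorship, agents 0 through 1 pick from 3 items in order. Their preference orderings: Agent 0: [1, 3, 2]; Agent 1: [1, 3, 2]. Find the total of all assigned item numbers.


Step 1: Agent 0 picks item 1
Step 2: Agent 1 picks item 3
Step 3: Sum = 1 + 3 = 4

4


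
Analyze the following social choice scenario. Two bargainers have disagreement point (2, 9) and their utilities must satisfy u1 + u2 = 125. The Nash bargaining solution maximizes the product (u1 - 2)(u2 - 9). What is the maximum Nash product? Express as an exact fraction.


Step 1: The Nash solution splits surplus symmetrically above the disagreement point
Step 2: u1 = (total + d1 - d2)/2 = (125 + 2 - 9)/2 = 59
Step 3: u2 = (total - d1 + d2)/2 = (125 - 2 + 9)/2 = 66
Step 4: Nash product = (59 - 2) * (66 - 9)
Step 5: = 57 * 57 = 3249

3249


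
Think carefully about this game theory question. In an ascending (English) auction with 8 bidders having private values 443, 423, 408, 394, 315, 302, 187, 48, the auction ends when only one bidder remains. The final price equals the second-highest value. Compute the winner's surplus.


Step 1: Identify the highest value: 443
Step 2: Identify the second-highest value: 423
Step 3: The final price = second-highest value = 423
Step 4: Surplus = 443 - 423 = 20

20


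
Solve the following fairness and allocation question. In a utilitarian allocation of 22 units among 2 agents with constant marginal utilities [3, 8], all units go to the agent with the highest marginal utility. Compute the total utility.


Step 1: The marginal utilities are [3, 8]
Step 2: The highest marginal utility is 8
Step 3: All 22 units go to that agent
Step 4: Total utility = 8 * 22 = 176

176


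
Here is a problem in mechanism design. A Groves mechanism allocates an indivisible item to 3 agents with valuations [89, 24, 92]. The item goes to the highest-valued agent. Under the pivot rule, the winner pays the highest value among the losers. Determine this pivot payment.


Step 1: The efficient winner is agent 2 with value 92
Step 2: Other agents' values: [89, 24]
Step 3: Pivot payment = max(others) = 89
Step 4: The winner pays 89

89


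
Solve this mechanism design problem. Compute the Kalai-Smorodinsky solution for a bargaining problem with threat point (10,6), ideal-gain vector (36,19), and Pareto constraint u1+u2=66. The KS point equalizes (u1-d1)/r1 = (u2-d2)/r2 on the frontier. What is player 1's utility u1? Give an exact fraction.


Step 1: At the KS point, (u1-d1)/r1 = (u2-d2)/r2 = t and u1+u2 = 66
Step 2: u1 = d1 + r1*t and u2 = d2 + r2*t, so (d1 + r1*t) + (d2 + r2*t) = 66
Step 3: t = (66 - 10 - 6)/(36 + 19) = 50/55 = 10/11
Step 4: u1 = d1 + r1*t = 10 + 36 * 10/11 = 470/11
Step 5: (Check: u2 = d2 + r2*t = 256/11; u1+u2 = 470/11 + 256/11 = 66, on the frontier.)

470/11


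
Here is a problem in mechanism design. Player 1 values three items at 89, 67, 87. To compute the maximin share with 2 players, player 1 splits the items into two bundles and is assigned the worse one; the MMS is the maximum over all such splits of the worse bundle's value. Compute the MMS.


Step 1: Item values = 89, 67, 87
Step 2: Enumerate all 2-bundle partitions and take the smaller bundle:
  Partition 1: {89} vs {67,87} -> bundles 89, 154; min = 89
  Partition 2: {67} vs {89,87} -> bundles 67, 176; min = 67
  Partition 3: {87} vs {89,67} -> bundles 87, 156; min = 87
Step 3: MMS = max(89, 67, 87) = 89

89


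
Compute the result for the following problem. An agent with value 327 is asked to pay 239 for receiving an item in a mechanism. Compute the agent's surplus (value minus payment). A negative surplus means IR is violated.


Step 1: Surplus = value - payment = 327 - 239 = 88
Step 2: IR is satisfied (surplus >= 0)

88


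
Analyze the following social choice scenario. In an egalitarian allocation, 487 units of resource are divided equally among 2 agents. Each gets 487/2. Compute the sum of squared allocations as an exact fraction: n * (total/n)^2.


Step 1: Each agent's share = 487/2
Step 2: Square of each share = (487/2)^2 = 237169/4
Step 3: Sum of squares = 2 * 237169/4 = 237169/2

237169/2


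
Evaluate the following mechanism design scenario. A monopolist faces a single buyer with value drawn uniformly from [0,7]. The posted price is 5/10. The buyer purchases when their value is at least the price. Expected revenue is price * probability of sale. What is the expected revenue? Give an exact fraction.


Step 1: Posted price r = 1/2, value support [0,7]
Step 2: P(v >= r) = (7 - 1/2)/7 = 13/14
Step 3: Expected revenue = r * P(v >= r) = 1/2 * 13/14
Step 4: Revenue = 13/28

13/28


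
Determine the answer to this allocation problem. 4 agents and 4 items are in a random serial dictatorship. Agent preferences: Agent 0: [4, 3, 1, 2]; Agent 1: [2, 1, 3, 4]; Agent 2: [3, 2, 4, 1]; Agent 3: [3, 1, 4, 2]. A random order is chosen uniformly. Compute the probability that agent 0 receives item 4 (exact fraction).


Step 1: Agent 0 wants item 4
Step 2: There are 24 possible orderings of agents
Step 3: In 22 orderings, agent 0 gets item 4
Step 4: Probability = 22/24 = 11/12

11/12


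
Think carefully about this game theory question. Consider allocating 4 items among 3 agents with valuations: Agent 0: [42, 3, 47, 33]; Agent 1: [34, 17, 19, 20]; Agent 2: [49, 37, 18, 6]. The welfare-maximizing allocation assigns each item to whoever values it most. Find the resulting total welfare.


Step 1: For each item, find the maximum value among all agents.
Step 2: Item 0 -> Agent 2 (value 49)
Step 3: Item 1 -> Agent 2 (value 37)
Step 4: Item 2 -> Agent 0 (value 47)
Step 5: Item 3 -> Agent 0 (value 33)
Step 6: Total welfare = 49 + 37 + 47 + 33 = 166

166


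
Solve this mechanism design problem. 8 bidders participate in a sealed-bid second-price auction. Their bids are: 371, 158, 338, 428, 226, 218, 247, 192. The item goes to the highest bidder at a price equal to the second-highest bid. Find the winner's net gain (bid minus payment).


Step 1: Sort bids in descending order: 428, 371, 338, 247, 226, 218, 192, 158
Step 2: The winning bid is the highest: 428
Step 3: The payment equals the second-highest bid: 371
Step 4: Surplus = winner's bid - payment = 428 - 371 = 57

57


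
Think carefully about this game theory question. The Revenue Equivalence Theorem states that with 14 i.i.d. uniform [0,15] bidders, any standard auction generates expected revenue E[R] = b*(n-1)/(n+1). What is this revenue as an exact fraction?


Step 1: By Revenue Equivalence, expected revenue = b*(n-1)/(n+1)
Step 2: Substituting n = 14, b = 15
Step 3: Revenue = 15*(14-1)/(14+1) = 15*13/15
Step 4: Revenue = 195/15 = 13

13


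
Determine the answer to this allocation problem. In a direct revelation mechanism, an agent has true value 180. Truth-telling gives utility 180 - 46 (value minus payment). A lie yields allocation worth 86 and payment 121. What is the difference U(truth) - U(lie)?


Step 1: U(truth) = value - payment = 180 - 46 = 134
Step 2: U(lie) = allocation - payment = 86 - 121 = -35
Step 3: IC gap = 134 - (-35) = 169

169


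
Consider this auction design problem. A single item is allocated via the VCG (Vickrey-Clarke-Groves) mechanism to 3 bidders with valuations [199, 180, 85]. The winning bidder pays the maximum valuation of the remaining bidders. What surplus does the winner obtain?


Step 1: The winner is the agent with the highest value: agent 0 with value 199
Step 2: Values of other agents: [180, 85]
Step 3: VCG payment = max of others' values = 180
Step 4: Surplus = 199 - 180 = 19

19


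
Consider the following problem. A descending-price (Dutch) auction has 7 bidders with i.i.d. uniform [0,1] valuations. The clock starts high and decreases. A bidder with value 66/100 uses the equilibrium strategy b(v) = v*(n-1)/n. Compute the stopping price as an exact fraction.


Step 1: Dutch auctions are strategically equivalent to first-price auctions
Step 2: The equilibrium bid is b(v) = v*(n-1)/n
Step 3: b = 33/50 * 6/7
Step 4: b = 99/175

99/175


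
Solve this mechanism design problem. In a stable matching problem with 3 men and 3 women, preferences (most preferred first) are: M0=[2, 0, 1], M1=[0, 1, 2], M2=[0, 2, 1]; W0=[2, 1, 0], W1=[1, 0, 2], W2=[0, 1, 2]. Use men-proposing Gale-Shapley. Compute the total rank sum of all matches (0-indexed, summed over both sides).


Step 1: Run Gale-Shapley (men propose, women hold best offer):
  M0 proposes to W2; she accepts
  M1 proposes to W0; she accepts
  M2 proposes to W0; she switches from M1
  M1 proposes to W1; she accepts
Step 2: Final matching: W0-M2, W1-M1, W2-M0
Step 3: 0-indexed ranks (man's rank of his match, then woman's): 0 + 0 + 1 + 0 + 0 + 0
Step 4: Total rank sum = 1

1


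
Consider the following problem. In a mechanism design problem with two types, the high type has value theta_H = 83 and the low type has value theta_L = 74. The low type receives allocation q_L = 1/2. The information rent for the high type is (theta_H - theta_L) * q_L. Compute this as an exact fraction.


Step 1: theta_H - theta_L = 83 - 74 = 9
Step 2: Information rent = (theta_H - theta_L) * q_L
Step 3: = 9 * 1/2
Step 4: = 9/2

9/2


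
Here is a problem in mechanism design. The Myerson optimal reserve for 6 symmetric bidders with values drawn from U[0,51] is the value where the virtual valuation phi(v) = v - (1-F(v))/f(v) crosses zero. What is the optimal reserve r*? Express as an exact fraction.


Step 1: For U[0,51], F(v) = v/51 and f(v) = 1/51
Step 2: phi(v) = v - (1 - v/51)/(1/51) = v - (51 - v) = 2v - 51
Step 3: Set phi(r*) = 0: 2r* - 51 = 0
Step 4: r* = 51/2 (the number of bidders n = 6 does not enter)

51/2


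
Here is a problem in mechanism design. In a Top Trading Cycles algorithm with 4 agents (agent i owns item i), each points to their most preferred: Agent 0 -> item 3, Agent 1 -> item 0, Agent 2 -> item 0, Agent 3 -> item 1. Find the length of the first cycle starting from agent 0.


Step 1: Trace the pointer graph from agent 0: 0 -> 3 -> 1 -> 0
Step 2: A cycle is detected when we revisit agent 0
Step 3: The cycle is: 0 -> 3 -> 1 -> 0
Step 4: Cycle length = 3

3


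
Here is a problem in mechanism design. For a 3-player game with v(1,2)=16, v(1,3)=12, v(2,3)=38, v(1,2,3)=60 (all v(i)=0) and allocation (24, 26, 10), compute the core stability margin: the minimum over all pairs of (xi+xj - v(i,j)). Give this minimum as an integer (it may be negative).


Step 1: Slack for coalition (1,2): x1+x2 - v12 = 50 - 16 = 34
Step 2: Slack for coalition (1,3): x1+x3 - v13 = 34 - 12 = 22
Step 3: Slack for coalition (2,3): x2+x3 - v23 = 36 - 38 = -2
Step 4: Minimum slack = min(34, 22, -2) = -2, attained by (2,3); coalition (2,3) can block (slack < 0), so the allocation is not in the core

-2


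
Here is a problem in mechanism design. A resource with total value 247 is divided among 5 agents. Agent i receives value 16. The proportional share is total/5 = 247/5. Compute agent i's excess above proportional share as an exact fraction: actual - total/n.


Step 1: Proportional share = 247/5
Step 2: Agent's actual allocation = 16
Step 3: Excess = 16 - 247/5 = -167/5

-167/5


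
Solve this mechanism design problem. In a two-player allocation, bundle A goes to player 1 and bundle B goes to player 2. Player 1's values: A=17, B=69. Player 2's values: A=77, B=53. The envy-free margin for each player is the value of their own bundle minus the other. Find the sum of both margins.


Step 1: Player 1's margin = v1(A) - v1(B) = 17 - 69 = -52
Step 2: Player 2's margin = v2(B) - v2(A) = 53 - 77 = -24
Step 3: Total margin = -52 + -24 = -76

-76


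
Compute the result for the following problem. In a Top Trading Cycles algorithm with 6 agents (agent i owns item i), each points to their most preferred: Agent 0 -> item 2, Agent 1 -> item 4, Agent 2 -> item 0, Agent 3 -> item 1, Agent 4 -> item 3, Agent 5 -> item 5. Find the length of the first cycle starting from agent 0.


Step 1: Trace the pointer graph from agent 0: 0 -> 2 -> 0
Step 2: A cycle is detected when we revisit agent 0
Step 3: The cycle is: 0 -> 2 -> 0
Step 4: Cycle length = 2

2


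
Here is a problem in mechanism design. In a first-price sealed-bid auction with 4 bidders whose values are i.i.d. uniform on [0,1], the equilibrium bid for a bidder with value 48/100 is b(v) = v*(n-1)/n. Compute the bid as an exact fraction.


Step 1: The symmetric BNE bidding function is b(v) = v * (n-1) / n
Step 2: Substitute v = 12/25 and n = 4
Step 3: b = 12/25 * 3/4
Step 4: b = 9/25

9/25


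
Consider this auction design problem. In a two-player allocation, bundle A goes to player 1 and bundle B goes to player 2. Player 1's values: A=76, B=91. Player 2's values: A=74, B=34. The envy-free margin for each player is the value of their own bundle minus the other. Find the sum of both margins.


Step 1: Player 1's margin = v1(A) - v1(B) = 76 - 91 = -15
Step 2: Player 2's margin = v2(B) - v2(A) = 34 - 74 = -40
Step 3: Total margin = -15 + -40 = -55

-55


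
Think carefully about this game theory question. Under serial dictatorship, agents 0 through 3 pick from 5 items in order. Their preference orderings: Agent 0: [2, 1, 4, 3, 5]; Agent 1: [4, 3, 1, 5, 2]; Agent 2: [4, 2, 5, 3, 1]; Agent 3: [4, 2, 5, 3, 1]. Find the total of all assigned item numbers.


Step 1: Agent 0 picks item 2
Step 2: Agent 1 picks item 4
Step 3: Agent 2 picks item 5
Step 4: Agent 3 picks item 3
Step 5: Sum = 2 + 4 + 5 + 3 = 14

14


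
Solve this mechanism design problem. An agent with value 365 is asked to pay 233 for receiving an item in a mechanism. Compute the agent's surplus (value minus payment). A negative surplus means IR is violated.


Step 1: Surplus = value - payment = 365 - 233 = 132
Step 2: IR is satisfied (surplus >= 0)

132


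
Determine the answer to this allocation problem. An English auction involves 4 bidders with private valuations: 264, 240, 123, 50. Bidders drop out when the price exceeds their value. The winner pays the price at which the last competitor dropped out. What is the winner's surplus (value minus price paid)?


Step 1: Identify the highest value: 264
Step 2: Identify the second-highest value: 240
Step 3: The final price = second-highest value = 240
Step 4: Surplus = 264 - 240 = 24

24


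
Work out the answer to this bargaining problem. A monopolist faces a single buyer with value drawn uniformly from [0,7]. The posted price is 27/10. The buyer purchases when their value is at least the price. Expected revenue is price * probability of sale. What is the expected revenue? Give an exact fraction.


Step 1: Posted price r = 27/10, value support [0,7]
Step 2: P(v >= r) = (7 - 27/10)/7 = 43/70
Step 3: Expected revenue = r * P(v >= r) = 27/10 * 43/70
Step 4: Revenue = 1161/700

1161/700


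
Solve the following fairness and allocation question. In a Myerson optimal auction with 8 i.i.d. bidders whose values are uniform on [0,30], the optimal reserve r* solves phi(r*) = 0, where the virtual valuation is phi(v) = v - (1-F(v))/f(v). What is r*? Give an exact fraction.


Step 1: For U[0,30], F(v) = v/30 and f(v) = 1/30
Step 2: phi(v) = v - (1 - v/30)/(1/30) = v - (30 - v) = 2v - 30
Step 3: Set phi(r*) = 0: 2r* - 30 = 0
Step 4: r* = 30/2 = 15 (the number of bidders n = 8 does not enter)

15


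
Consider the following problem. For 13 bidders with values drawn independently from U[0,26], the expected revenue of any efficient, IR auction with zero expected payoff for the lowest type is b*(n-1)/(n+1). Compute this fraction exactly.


Step 1: By Revenue Equivalence, expected revenue = b*(n-1)/(n+1)
Step 2: Substituting n = 13, b = 26
Step 3: Revenue = 26*(13-1)/(13+1) = 26*12/14
Step 4: Revenue = 312/14 = 156/7

156/7


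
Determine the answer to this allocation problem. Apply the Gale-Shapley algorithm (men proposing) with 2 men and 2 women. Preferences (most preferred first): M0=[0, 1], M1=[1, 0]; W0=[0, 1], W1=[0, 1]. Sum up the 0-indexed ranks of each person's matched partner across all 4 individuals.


Step 1: Run Gale-Shapley (men propose, women hold best offer):
  M0 proposes to W0; she accepts
  M1 proposes to W1; she accepts
Step 2: Final matching: W0-M0, W1-M1
Step 3: 0-indexed ranks (man's rank of his match, then woman's): 0 + 0 + 0 + 1
Step 4: Total rank sum = 1

1


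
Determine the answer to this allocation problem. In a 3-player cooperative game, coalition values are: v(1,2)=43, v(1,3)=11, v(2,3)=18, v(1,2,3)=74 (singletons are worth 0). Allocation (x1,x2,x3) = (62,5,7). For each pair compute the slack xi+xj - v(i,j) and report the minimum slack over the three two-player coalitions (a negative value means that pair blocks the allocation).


Step 1: Slack for coalition (1,2): x1+x2 - v12 = 67 - 43 = 24
Step 2: Slack for coalition (1,3): x1+x3 - v13 = 69 - 11 = 58
Step 3: Slack for coalition (2,3): x2+x3 - v23 = 12 - 18 = -6
Step 4: Minimum slack = min(24, 58, -6) = -6, attained by (2,3); coalition (2,3) can block (slack < 0), so the allocation is not in the core

-6


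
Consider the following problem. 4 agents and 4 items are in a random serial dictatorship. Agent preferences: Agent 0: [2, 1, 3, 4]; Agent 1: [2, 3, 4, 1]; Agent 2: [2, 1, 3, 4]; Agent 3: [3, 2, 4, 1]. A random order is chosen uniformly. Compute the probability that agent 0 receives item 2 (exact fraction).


Step 1: Agent 0 wants item 2
Step 2: There are 24 possible orderings of agents
Step 3: In 8 orderings, agent 0 gets item 2
Step 4: Probability = 8/24 = 1/3

1/3


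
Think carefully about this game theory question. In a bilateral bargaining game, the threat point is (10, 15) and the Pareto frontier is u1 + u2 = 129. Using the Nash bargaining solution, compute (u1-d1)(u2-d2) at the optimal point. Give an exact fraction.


Step 1: The Nash solution splits surplus symmetrically above the disagreement point
Step 2: u1 = (total + d1 - d2)/2 = (129 + 10 - 15)/2 = 62
Step 3: u2 = (total - d1 + d2)/2 = (129 - 10 + 15)/2 = 67
Step 4: Nash product = (62 - 10) * (67 - 15)
Step 5: = 52 * 52 = 2704

2704


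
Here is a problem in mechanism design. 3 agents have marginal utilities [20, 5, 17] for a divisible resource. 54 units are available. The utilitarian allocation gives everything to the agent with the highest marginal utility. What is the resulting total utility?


Step 1: The marginal utilities are [20, 5, 17]
Step 2: The highest marginal utility is 20
Step 3: All 54 units go to that agent
Step 4: Total utility = 20 * 54 = 1080

1080


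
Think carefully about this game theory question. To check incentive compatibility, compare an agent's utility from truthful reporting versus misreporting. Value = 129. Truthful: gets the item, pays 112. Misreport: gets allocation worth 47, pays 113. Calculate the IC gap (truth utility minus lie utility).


Step 1: U(truth) = value - payment = 129 - 112 = 17
Step 2: U(lie) = allocation - payment = 47 - 113 = -66
Step 3: IC gap = 17 - (-66) = 83

83


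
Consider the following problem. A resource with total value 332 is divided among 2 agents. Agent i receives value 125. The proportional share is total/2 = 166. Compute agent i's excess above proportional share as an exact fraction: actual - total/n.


Step 1: Proportional share = 332/2 = 166
Step 2: Agent's actual allocation = 125
Step 3: Excess = 125 - 166 = -41

-41


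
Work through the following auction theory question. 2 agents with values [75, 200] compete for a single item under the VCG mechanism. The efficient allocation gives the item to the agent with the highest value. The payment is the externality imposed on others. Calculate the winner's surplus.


Step 1: The winner is the agent with the highest value: agent 1 with value 200
Step 2: Values of other agents: [75]
Step 3: VCG payment = max of others' values = 75
Step 4: Surplus = 200 - 75 = 125

125


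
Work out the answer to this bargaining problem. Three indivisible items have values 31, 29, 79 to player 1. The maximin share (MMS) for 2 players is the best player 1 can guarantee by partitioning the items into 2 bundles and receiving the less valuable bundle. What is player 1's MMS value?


Step 1: Item values = 31, 29, 79
Step 2: Enumerate all 2-bundle partitions and take the smaller bundle:
  Partition 1: {31} vs {29,79} -> bundles 31, 108; min = 31
  Partition 2: {29} vs {31,79} -> bundles 29, 110; min = 29
  Partition 3: {79} vs {31,29} -> bundles 79, 60; min = 60
Step 3: MMS = max(31, 29, 60) = 60

60


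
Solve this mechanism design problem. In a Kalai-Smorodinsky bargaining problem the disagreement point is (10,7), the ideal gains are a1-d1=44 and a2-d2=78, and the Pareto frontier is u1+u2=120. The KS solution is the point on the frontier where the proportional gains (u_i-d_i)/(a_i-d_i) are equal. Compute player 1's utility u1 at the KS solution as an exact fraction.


Step 1: At the KS point, (u1-d1)/r1 = (u2-d2)/r2 = t and u1+u2 = 120
Step 2: u1 = d1 + r1*t and u2 = d2 + r2*t, so (d1 + r1*t) + (d2 + r2*t) = 120
Step 3: t = (120 - 10 - 7)/(44 + 78) = 103/122
Step 4: u1 = d1 + r1*t = 10 + 44 * 103/122 = 2876/61
Step 5: (Check: u2 = d2 + r2*t = 4444/61; u1+u2 = 2876/61 + 4444/61 = 120, on the frontier.)

2876/61


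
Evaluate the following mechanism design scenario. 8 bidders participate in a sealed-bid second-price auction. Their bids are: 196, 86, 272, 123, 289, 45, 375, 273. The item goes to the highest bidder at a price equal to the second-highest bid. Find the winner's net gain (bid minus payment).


Step 1: Sort bids in descending order: 375, 289, 273, 272, 196, 123, 86, 45
Step 2: The winning bid is the highest: 375
Step 3: The payment equals the second-highest bid: 289
Step 4: Surplus = winner's bid - payment = 375 - 289 = 86

86


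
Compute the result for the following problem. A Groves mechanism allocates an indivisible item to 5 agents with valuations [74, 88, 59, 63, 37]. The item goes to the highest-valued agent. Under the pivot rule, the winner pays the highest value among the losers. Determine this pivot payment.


Step 1: The efficient winner is agent 1 with value 88
Step 2: Other agents' values: [74, 59, 63, 37]
Step 3: Pivot payment = max(others) = 74
Step 4: The winner pays 74

74


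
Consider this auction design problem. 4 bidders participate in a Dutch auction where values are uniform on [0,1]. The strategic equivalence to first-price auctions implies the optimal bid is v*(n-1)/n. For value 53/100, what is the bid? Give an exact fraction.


Step 1: Dutch auctions are strategically equivalent to first-price auctions
Step 2: The equilibrium bid is b(v) = v*(n-1)/n
Step 3: b = 53/100 * 3/4
Step 4: b = 159/400

159/400


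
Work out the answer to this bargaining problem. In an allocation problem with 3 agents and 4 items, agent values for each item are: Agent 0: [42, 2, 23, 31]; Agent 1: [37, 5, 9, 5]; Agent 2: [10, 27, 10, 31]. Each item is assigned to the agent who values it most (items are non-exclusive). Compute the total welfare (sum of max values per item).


Step 1: For each item, find the maximum value among all agents.
Step 2: Item 0 -> Agent 0 (value 42)
Step 3: Item 1 -> Agent 2 (value 27)
Step 4: Item 2 -> Agent 0 (value 23)
Step 5: Item 3 -> Agent 0 (value 31)
Step 6: Total welfare = 42 + 27 + 23 + 31 = 123

123


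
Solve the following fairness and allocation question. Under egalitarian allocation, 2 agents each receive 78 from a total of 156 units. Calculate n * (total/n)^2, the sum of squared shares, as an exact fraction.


Step 1: Each agent's share = 156/2 = 78
Step 2: Square of each share = (78)^2 = 6084
Step 3: Sum of squares = 2 * 6084 = 12168

12168


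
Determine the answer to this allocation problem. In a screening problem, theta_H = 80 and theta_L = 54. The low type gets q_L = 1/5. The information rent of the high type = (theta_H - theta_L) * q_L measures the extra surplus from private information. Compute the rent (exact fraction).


Step 1: theta_H - theta_L = 80 - 54 = 26
Step 2: Information rent = (theta_H - theta_L) * q_L
Step 3: = 26 * 1/5
Step 4: = 26/5

26/5


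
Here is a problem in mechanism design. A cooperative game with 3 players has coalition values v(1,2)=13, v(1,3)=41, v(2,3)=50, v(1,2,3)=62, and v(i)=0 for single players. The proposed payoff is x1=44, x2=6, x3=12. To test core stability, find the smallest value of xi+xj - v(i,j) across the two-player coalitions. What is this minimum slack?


Step 1: Slack for coalition (1,2): x1+x2 - v12 = 50 - 13 = 37
Step 2: Slack for coalition (1,3): x1+x3 - v13 = 56 - 41 = 15
Step 3: Slack for coalition (2,3): x2+x3 - v23 = 18 - 50 = -32
Step 4: Minimum slack = min(37, 15, -32) = -32, attained by (2,3); coalition (2,3) can block (slack < 0), so the allocation is not in the core

-32


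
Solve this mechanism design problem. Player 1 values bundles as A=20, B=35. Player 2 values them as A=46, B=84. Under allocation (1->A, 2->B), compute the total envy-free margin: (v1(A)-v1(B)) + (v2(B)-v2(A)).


Step 1: Player 1's margin = v1(A) - v1(B) = 20 - 35 = -15
Step 2: Player 2's margin = v2(B) - v2(A) = 84 - 46 = 38
Step 3: Total margin = -15 + 38 = 23

23


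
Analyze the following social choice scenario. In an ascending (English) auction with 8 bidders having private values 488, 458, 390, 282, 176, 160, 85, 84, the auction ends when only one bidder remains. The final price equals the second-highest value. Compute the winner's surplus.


Step 1: Identify the highest value: 488
Step 2: Identify the second-highest value: 458
Step 3: The final price = second-highest value = 458
Step 4: Surplus = 488 - 458 = 30

30


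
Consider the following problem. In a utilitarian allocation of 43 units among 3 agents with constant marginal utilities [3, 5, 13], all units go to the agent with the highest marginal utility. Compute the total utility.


Step 1: The marginal utilities are [3, 5, 13]
Step 2: The highest marginal utility is 13
Step 3: All 43 units go to that agent
Step 4: Total utility = 13 * 43 = 559

559


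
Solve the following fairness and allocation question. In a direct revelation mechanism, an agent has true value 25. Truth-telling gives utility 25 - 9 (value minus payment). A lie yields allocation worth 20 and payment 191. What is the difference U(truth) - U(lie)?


Step 1: U(truth) = value - payment = 25 - 9 = 16
Step 2: U(lie) = allocation - payment = 20 - 191 = -171
Step 3: IC gap = 16 - (-171) = 187

187


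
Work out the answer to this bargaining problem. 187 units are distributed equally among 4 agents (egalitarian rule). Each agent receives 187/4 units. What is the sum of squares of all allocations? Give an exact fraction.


Step 1: Each agent's share = 187/4
Step 2: Square of each share = (187/4)^2 = 34969/16
Step 3: Sum of squares = 4 * 34969/16 = 34969/4

34969/4


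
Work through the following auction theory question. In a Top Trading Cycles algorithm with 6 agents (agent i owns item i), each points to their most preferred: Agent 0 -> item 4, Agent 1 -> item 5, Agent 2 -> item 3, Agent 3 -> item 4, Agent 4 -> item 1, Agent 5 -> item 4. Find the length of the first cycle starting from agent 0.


Step 1: Trace the pointer graph from agent 0: 0 -> 4 -> 1 -> 5 -> 4
Step 2: A cycle is detected when we revisit agent 4
Step 3: The cycle is: 4 -> 1 -> 5 -> 4
Step 4: Cycle length = 3

3
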